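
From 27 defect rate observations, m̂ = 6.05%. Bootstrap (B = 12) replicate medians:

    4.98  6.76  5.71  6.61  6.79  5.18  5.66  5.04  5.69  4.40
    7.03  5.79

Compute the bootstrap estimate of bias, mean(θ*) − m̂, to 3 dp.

bias = −0.247

mean(θ*) = (4.98 + 6.76 + 5.71 + 6.61 + 6.79 + 5.18 + 5.66 + 5.04 + 5.69 + 4.40 + 7.03 + 5.79) / 12 = 5.8033
bias = 5.8033 − 6.05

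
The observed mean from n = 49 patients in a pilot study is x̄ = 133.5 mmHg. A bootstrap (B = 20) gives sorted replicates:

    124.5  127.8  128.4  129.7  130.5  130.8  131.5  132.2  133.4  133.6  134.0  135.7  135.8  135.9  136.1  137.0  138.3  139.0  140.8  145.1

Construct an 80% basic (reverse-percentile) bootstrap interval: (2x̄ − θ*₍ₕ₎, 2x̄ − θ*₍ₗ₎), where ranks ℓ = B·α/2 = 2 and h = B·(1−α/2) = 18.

(128.0, 139.2)

Percentile endpoints at ranks 2 and 18: θ*₍2₎ = 127.8, θ*₍18₎ = 139.0.
Basic interval reflects these around x̄:
  lower = 2 × 133.5 − 139.0 = 128.0
  upper = 2 × 133.5 − 127.8 = 139.2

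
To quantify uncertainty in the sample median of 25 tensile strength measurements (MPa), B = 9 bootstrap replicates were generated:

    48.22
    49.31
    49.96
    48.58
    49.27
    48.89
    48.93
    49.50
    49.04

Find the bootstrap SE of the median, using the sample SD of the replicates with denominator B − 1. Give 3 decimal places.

Bootstrap SE is the standard deviation of the 9 replicate medians.
Mean of replicates: (48.22 + 49.31 + 49.96 + 48.58 + 49.27 + 48.89 + 48.93 + 49.50 + 49.04) / 9 = 441.7000 / 9 = 49.0778
Sum of squared deviations: (−0.8578)² + (+0.2322)² + (+0.8822)² + (−0.4978)² + (+0.1922)² + (−0.1878)² + (−0.1478)² + (+0.4222)² + (−0.0378)² = 2.0896
Variance = 2.0896 / 8 = 0.2612
SE* = √0.2612

SE* = 0.511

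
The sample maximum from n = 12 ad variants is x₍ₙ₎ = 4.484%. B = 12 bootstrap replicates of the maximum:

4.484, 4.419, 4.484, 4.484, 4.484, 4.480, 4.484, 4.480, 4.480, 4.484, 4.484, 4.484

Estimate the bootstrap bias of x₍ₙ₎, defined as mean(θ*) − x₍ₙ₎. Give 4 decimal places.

mean(θ*) = (4.484 + 4.419 + 4.484 + 4.484 + 4.484 + 4.480 + 4.484 + 4.480 + 4.480 + 4.484 + 4.484 + 4.484) / 12 = 4.47758
bias = 4.47758 − 4.484

bias = −0.0064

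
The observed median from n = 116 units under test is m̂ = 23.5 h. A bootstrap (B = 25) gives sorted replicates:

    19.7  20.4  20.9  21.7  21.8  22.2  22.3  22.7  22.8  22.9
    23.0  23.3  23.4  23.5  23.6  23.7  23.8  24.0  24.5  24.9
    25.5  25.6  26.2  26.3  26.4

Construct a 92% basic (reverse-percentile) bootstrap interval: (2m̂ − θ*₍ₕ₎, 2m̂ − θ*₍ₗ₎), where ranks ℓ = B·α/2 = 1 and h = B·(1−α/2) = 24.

Percentile endpoints at ranks 1 and 24: θ*₍1₎ = 19.7, θ*₍24₎ = 26.3.
Basic interval reflects these around m̂:
  lower = 2 × 23.5 − 26.3 = 20.7
  upper = 2 × 23.5 − 19.7 = 27.3

(20.7, 27.3)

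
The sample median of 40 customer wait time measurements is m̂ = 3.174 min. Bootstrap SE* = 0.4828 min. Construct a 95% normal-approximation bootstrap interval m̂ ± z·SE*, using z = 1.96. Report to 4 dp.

(2.2277, 4.1203)

Margin = 1.96 × 0.4828 = 0.94629
Interval: 3.174 ± 0.94629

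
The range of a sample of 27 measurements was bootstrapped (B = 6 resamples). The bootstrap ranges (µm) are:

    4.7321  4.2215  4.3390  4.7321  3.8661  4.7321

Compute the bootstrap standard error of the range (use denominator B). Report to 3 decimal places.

Bootstrap SE is the standard deviation of the 6 replicate ranges.
Mean of replicates: (4.7321 + 4.2215 + 4.3390 + 4.7321 + 3.8661 + 4.7321) / 6 = 26.62290 / 6 = 4.43715
Sum of squared deviations: (+0.29495)² + (−0.21565)² + (−0.09815)² + (+0.29495)² + (−0.57105)² + (+0.29495)² = 0.64322
Variance = 0.64322 / 6 = 0.10720
SE* = √0.10720

SE* = 0.327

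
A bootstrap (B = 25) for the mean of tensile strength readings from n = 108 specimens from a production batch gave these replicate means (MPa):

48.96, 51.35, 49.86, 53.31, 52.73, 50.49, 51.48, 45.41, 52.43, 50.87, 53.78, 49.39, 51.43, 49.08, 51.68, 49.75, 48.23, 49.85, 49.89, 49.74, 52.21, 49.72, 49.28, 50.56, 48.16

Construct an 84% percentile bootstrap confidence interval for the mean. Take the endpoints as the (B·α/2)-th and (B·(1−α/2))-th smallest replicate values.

Sorted replicates: 45.41, 48.16, 48.23, 48.96, 49.08, 49.28, 49.39, 49.72, 49.74, 49.75, 49.85, 49.86, 49.89, 50.49, 50.56, 50.87, 51.35, 51.43, 51.48, 51.68, 52.21, 52.43, 52.73, 53.31, 53.78
α = 0.16; lower rank = 25 × 0.080 = 2; upper rank = 25 × 0.920 = 23.
The 2nd smallest replicate is 48.16; the 23rd is 52.73.

(48.16, 52.73)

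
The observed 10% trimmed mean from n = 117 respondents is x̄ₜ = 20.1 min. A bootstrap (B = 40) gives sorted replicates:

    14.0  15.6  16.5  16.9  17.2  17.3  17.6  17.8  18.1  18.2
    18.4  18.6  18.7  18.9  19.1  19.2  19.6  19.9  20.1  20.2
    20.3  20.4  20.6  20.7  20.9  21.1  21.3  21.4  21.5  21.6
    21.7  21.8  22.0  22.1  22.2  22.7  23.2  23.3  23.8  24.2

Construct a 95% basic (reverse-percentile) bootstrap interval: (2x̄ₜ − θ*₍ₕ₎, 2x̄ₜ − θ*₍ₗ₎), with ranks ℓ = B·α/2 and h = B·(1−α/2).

(16.4, 26.2)

Percentile endpoints at ranks 1 and 39: θ*₍1₎ = 14.0, θ*₍39₎ = 23.8.
Basic interval reflects these around x̄ₜ:
  lower = 2 × 20.1 − 23.8 = 16.4
  upper = 2 × 20.1 − 14.0 = 26.2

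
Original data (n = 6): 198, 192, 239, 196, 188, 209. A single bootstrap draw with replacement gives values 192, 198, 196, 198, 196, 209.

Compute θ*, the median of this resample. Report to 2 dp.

Sorted: 192, 196, 196, 198, 198, 209
Median = average of the two middle values = 197.00

θ* = 197.00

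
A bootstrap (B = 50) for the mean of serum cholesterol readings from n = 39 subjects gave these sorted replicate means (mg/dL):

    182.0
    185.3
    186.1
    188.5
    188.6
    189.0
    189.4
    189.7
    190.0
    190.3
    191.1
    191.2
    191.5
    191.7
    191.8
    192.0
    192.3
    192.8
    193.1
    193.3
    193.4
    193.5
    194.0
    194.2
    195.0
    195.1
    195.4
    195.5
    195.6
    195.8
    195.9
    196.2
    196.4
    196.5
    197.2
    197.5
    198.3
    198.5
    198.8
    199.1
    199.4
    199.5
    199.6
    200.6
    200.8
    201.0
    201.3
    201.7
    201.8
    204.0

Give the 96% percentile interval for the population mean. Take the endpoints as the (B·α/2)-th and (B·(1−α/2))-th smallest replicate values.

α = 0.04; lower rank = 50 × 0.020 = 1; upper rank = 50 × 0.980 = 49.
The 1st smallest replicate is 182.0; the 49th is 201.8.

(182.0, 201.8)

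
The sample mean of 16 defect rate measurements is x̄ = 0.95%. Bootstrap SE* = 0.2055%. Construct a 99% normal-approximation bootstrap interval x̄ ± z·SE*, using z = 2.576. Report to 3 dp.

Margin = 2.576 × 0.2055 = 0.5294
Interval: 0.95 ± 0.5294

(0.421, 1.479)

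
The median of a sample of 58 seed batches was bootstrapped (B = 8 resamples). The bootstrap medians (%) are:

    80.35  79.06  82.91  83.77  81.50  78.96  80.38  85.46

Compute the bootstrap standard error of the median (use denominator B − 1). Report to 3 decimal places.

SE* = 2.323

Bootstrap SE is the standard deviation of the 8 replicate medians.
Mean of replicates: (80.35 + 79.06 + 82.91 + 83.77 + 81.50 + 78.96 + 80.38 + 85.46) / 8 = 652.3900 / 8 = 81.5487
Sum of squared deviations: (−1.1988)² + (−2.4887)² + (+1.3612)² + (+2.2212)² + (−0.0487)² + (−2.5888)² + (−1.1688)² + (+3.9112)² = 37.7857
Variance = 37.7857 / 7 = 5.3980
SE* = √5.3980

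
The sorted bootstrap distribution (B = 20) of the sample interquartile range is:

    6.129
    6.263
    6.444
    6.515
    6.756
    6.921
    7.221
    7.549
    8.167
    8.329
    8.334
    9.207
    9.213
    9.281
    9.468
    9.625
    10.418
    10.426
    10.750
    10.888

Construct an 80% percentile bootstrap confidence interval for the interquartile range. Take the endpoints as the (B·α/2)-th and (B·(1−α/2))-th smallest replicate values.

(6.263, 10.426)

α = 0.20; lower rank = 20 × 0.100 = 2; upper rank = 20 × 0.900 = 18.
The 2nd smallest replicate is 6.263; the 18th is 10.426.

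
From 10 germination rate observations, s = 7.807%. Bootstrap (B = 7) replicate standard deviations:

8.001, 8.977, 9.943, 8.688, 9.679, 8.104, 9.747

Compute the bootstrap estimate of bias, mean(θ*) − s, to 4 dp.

bias = +1.2129

mean(θ*) = (8.001 + 8.977 + 9.943 + 8.688 + 9.679 + 8.104 + 9.747) / 7 = 9.01986
bias = 9.01986 − 7.807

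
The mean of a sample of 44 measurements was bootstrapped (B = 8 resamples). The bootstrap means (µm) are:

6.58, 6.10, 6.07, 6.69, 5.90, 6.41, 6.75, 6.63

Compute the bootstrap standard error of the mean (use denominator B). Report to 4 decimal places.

Bootstrap SE is the standard deviation of the 8 replicate means.
Mean of replicates: (6.58 + 6.10 + 6.07 + 6.69 + 5.90 + 6.41 + 6.75 + 6.63) / 8 = 51.13000 / 8 = 6.39125
Sum of squared deviations: (+0.18875)² + (−0.29125)² + (−0.32125)² + (+0.29875)² + (−0.49125)² + (+0.01875)² + (+0.35875)² + (+0.23875)² = 0.74029
Variance = 0.74029 / 8 = 0.09254
SE* = √0.09254

SE* = 0.3042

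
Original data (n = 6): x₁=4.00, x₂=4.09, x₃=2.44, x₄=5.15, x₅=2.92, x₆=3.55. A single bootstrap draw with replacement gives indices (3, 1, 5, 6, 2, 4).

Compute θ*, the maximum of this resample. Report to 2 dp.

θ* = 5.15

Resample values: 2.44, 4.00, 2.92, 3.55, 4.09, 5.15.
Maximum = 5.15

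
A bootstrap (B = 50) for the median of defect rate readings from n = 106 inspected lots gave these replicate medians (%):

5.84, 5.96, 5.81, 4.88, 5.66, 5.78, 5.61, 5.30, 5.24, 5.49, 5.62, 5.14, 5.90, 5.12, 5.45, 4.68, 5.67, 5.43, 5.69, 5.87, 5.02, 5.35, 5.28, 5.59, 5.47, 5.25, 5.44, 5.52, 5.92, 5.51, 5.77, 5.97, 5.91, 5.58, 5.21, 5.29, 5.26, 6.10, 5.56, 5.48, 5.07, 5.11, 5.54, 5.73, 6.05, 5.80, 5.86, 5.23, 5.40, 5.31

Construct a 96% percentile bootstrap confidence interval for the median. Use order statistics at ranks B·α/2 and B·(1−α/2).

(4.68, 6.05)

Sorted replicates: 4.68, 4.88, 5.02, 5.07, 5.11, 5.12, 5.14, 5.21, 5.23, 5.24, 5.25, 5.26, 5.28, 5.29, 5.30, 5.31, 5.35, 5.40, 5.43, 5.44, 5.45, 5.47, 5.48, 5.49, 5.51, 5.52, 5.54, 5.56, 5.58, 5.59, 5.61, 5.62, 5.66, 5.67, 5.69, 5.73, 5.77, 5.78, 5.80, 5.81, 5.84, 5.86, 5.87, 5.90, 5.91, 5.92, 5.96, 5.97, 6.05, 6.10
α = 0.04; lower rank = 50 × 0.020 = 1; upper rank = 50 × 0.980 = 49.
The 1st smallest replicate is 4.68; the 49th is 6.05.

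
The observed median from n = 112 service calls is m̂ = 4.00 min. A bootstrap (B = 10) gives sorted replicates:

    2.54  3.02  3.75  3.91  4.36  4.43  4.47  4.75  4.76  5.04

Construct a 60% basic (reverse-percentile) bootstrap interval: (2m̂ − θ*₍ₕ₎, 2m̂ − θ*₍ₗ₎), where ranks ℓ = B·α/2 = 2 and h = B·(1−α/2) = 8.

Percentile endpoints at ranks 2 and 8: θ*₍2₎ = 3.02, θ*₍8₎ = 4.75.
Basic interval reflects these around m̂:
  lower = 2 × 4.00 − 4.75 = 3.25
  upper = 2 × 4.00 − 3.02 = 4.98

(3.25, 4.98)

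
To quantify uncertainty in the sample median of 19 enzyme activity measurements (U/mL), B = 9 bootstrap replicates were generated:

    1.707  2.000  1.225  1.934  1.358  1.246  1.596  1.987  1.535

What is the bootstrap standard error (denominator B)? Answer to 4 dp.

Bootstrap SE is the standard deviation of the 9 replicate medians.
Mean of replicates: (1.707 + 2.000 + 1.225 + 1.934 + 1.358 + 1.246 + 1.596 + 1.987 + 1.535) / 9 = 14.58800 / 9 = 1.62089
Sum of squared deviations: (+0.08611)² + (+0.37911)² + (−0.39589)² + (+0.31311)² + (−0.26289)² + (−0.37489)² + (−0.02489)² + (+0.36611)² + (−0.08589)² = 0.75759
Variance = 0.75759 / 9 = 0.08418
SE* = √0.08418

SE* = 0.2901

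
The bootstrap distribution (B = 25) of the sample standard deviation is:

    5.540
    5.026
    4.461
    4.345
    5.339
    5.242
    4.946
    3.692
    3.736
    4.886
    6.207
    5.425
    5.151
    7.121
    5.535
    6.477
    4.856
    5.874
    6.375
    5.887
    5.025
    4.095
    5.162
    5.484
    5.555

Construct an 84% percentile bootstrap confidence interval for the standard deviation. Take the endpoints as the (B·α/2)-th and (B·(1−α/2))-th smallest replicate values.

Sorted replicates: 3.692, 3.736, 4.095, 4.345, 4.461, 4.856, 4.886, 4.946, 5.025, 5.026, 5.151, 5.162, 5.242, 5.339, 5.425, 5.484, 5.535, 5.540, 5.555, 5.874, 5.887, 6.207, 6.375, 6.477, 7.121
α = 0.16; lower rank = 25 × 0.080 = 2; upper rank = 25 × 0.920 = 23.
The 2nd smallest replicate is 3.736; the 23rd is 6.375.

(3.736, 6.375)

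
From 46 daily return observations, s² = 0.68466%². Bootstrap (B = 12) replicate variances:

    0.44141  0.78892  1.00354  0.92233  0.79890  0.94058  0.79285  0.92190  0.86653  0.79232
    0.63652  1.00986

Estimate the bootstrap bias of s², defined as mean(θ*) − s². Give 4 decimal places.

mean(θ*) = (0.44141 + 0.78892 + 1.00354 + 0.92233 + 0.79890 + 0.94058 + 0.79285 + 0.92190 + 0.86653 + 0.79232 + 0.63652 + 1.00986) / 12 = 0.82631
bias = 0.82631 − 0.68466

bias = +0.1416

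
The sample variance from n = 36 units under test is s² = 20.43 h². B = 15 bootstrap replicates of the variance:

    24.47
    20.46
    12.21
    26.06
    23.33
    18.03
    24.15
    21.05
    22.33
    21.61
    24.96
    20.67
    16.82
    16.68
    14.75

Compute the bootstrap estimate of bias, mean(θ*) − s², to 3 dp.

mean(θ*) = (24.47 + 20.46 + 12.21 + 26.06 + 23.33 + 18.03 + 24.15 + 21.05 + 22.33 + 21.61 + 24.96 + 20.67 + 16.82 + 16.68 + 14.75) / 15 = 20.5053
bias = 20.5053 − 20.43

bias = +0.075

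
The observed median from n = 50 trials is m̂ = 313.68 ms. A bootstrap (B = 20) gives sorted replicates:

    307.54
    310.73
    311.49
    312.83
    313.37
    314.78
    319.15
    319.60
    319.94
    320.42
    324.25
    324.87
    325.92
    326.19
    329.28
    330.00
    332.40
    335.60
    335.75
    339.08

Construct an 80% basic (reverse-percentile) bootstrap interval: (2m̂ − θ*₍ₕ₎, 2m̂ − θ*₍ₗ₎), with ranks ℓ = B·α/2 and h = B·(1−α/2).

Percentile endpoints at ranks 2 and 18: θ*₍2₎ = 310.73, θ*₍18₎ = 335.60.
Basic interval reflects these around m̂:
  lower = 2 × 313.68 − 335.60 = 291.76
  upper = 2 × 313.68 − 310.73 = 316.63

(291.76, 316.63)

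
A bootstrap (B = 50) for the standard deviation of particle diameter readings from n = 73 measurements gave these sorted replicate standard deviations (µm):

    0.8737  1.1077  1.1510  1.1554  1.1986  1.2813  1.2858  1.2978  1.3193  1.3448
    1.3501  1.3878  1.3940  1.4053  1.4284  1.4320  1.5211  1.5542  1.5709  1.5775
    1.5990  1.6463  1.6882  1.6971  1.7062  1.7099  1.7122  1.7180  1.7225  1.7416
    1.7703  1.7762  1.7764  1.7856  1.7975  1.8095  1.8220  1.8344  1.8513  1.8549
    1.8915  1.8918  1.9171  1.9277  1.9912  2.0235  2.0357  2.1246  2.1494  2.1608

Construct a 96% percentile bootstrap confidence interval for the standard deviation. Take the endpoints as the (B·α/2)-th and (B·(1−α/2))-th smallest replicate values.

(0.8737, 2.1494)

α = 0.04; lower rank = 50 × 0.020 = 1; upper rank = 50 × 0.980 = 49.
The 1st smallest replicate is 0.8737; the 49th is 2.1494.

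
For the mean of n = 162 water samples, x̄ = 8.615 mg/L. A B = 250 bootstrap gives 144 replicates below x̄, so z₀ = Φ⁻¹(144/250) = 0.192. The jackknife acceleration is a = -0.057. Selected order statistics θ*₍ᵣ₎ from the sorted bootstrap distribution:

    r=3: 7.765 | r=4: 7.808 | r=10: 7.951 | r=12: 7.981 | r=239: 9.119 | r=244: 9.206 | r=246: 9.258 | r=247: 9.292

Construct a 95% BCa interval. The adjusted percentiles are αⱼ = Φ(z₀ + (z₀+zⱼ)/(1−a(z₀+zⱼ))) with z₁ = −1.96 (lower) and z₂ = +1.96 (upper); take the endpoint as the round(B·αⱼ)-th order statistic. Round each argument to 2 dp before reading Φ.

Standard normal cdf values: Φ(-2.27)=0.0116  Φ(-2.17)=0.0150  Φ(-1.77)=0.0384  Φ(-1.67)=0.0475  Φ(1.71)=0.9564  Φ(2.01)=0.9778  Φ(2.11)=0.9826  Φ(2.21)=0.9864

Lower: z₀ + z₁ = 0.192 + (-1.960) = -1.768; 1 − a(z₀+z₁) = 1 − (-0.057)(-1.768) = 0.8992; argument = 0.192 + (-1.768)/0.8992 = -1.7741 → -1.77.
α₁ = Φ(-1.77) = 0.0384; rank = round(250 × 0.0384) = 10; θ*₍10₎ = 7.951.
Upper: z₀ + z₂ = 2.152; 1 − a(z₀+z₂) = 1.1227; argument = 2.1089 → 2.11; α₂ = 0.9826; rank = 246; θ*₍246₎ = 9.258.

(7.951, 9.258)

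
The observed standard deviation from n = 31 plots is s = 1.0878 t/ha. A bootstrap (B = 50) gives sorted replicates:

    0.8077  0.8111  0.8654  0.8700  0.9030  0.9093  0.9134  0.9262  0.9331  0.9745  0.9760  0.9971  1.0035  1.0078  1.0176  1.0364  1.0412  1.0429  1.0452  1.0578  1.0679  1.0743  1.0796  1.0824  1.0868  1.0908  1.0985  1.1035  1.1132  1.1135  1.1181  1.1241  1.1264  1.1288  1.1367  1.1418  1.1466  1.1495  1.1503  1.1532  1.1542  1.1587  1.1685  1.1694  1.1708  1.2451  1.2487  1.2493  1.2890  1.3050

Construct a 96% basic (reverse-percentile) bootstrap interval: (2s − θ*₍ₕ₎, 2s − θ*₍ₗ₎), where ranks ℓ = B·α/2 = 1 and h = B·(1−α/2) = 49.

Percentile endpoints at ranks 1 and 49: θ*₍1₎ = 0.8077, θ*₍49₎ = 1.2890.
Basic interval reflects these around s:
  lower = 2 × 1.0878 − 1.2890 = 0.8866
  upper = 2 × 1.0878 − 0.8077 = 1.3679

(0.8866, 1.3679)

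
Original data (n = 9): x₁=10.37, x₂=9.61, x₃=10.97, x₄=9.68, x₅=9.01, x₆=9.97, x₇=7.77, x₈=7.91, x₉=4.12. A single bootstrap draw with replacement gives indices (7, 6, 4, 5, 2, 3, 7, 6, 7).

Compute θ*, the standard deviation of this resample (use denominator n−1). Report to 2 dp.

θ* = 1.17

Resample values: 7.77, 9.97, 9.68, 9.01, 9.61, 10.97, 7.77, 9.97, 7.77.
Mean = 9.1689; sum of squared deviations = 10.8793
s² = 10.8793 / 8 = 1.3599
s = √1.3599 = 1.17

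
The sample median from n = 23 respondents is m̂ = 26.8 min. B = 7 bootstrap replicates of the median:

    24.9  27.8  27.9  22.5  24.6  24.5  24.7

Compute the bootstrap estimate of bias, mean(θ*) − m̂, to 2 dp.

bias = −1.53

mean(θ*) = (24.9 + 27.8 + 27.9 + 22.5 + 24.6 + 24.5 + 24.7) / 7 = 25.271
bias = 25.271 − 26.8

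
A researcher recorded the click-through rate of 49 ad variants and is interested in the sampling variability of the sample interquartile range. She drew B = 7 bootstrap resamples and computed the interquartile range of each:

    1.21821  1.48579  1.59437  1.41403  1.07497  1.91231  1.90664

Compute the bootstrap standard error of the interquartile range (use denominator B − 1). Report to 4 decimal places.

SE* = 0.3189

Bootstrap SE is the standard deviation of the 7 replicate interquartile ranges.
Mean of replicates: (1.21821 + 1.48579 + 1.59437 + 1.41403 + 1.07497 + 1.91231 + 1.90664) / 7 = 10.606320 / 7 = 1.515189
Sum of squared deviations: (−0.296979)² + (−0.029399)² + (+0.079181)² + (−0.101159)² + (−0.440219)² + (+0.397121)² + (+0.391451)² = 0.610295
Variance = 0.610295 / 6 = 0.101716
SE* = √0.101716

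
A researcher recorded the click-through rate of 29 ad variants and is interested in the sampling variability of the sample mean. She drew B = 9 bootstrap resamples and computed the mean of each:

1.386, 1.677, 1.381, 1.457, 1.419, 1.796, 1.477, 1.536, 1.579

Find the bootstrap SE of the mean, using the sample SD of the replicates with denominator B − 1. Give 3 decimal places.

Bootstrap SE is the standard deviation of the 9 replicate means.
Mean of replicates: (1.386 + 1.677 + 1.381 + 1.457 + 1.419 + 1.796 + 1.477 + 1.536 + 1.579) / 9 = 13.7080 / 9 = 1.5231
Sum of squared deviations: (−0.1371)² + (+0.1539)² + (−0.1421)² + (−0.0661)² + (−0.1041)² + (+0.2729)² + (−0.0461)² + (+0.0129)² + (+0.0559)² = 0.1578
Variance = 0.1578 / 8 = 0.0197
SE* = √0.0197

SE* = 0.140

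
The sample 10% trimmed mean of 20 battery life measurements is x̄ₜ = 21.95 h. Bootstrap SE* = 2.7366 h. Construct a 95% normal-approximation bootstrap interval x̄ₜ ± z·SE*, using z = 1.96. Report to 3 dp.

Margin = 1.96 × 2.7366 = 5.3637
Interval: 21.95 ± 5.3637

(16.586, 27.314)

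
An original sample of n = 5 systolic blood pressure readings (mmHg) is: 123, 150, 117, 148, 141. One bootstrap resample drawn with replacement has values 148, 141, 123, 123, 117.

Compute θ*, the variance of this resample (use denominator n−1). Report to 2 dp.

Mean = 130.4000; sum of squared deviations = 711.2000
s² = 711.2000 / 4 = 177.8000

θ* = 177.80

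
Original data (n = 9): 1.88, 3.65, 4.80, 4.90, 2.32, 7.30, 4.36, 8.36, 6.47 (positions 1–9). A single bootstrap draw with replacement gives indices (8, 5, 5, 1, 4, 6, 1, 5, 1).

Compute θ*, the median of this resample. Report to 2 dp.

θ* = 2.32

Resample values: 8.36, 2.32, 2.32, 1.88, 4.90, 7.30, 1.88, 2.32, 1.88.
Sorted: 1.88, 1.88, 1.88, 2.32, 2.32, 2.32, 4.90, 7.30, 8.36
Median = middle value = 2.32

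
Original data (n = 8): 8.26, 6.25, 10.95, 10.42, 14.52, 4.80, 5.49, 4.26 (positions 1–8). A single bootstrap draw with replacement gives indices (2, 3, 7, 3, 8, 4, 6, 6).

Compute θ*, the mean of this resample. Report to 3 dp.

θ* = 7.240

Resample values: 6.25, 10.95, 5.49, 10.95, 4.26, 10.42, 4.80, 4.80.
Mean = (6.25 + 10.95 + 5.49 + 10.95 + 4.26 + 10.42 + 4.80 + 4.80) / 8 = 57.920 / 8 = 7.240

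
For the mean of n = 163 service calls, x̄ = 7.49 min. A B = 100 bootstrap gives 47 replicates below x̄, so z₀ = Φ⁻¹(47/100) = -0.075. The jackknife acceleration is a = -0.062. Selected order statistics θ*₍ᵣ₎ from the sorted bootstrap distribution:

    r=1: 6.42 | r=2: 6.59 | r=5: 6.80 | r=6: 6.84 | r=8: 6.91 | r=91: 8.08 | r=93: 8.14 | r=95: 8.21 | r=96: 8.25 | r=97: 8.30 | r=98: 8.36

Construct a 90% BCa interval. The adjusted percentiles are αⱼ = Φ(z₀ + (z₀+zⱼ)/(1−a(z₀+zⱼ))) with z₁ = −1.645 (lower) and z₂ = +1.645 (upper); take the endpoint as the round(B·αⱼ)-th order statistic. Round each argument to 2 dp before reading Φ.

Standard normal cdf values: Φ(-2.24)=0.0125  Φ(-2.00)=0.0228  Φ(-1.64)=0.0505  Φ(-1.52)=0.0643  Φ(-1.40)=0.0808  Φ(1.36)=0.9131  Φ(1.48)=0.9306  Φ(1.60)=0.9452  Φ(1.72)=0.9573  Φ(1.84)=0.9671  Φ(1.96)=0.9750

(6.59, 8.08)

Lower: z₀ + z₁ = -0.075 + (-1.645) = -1.720; 1 − a(z₀+z₁) = 1 − (-0.062)(-1.720) = 0.8934; argument = -0.075 + (-1.720)/0.8934 = -2.0003 → -2.00.
α₁ = Φ(-2.00) = 0.0228; rank = round(100 × 0.0228) = 2; θ*₍2₎ = 6.59.
Upper: z₀ + z₂ = 1.570; 1 − a(z₀+z₂) = 1.0973; argument = 1.3557 → 1.36; α₂ = 0.9131; rank = 91; θ*₍91₎ = 8.08.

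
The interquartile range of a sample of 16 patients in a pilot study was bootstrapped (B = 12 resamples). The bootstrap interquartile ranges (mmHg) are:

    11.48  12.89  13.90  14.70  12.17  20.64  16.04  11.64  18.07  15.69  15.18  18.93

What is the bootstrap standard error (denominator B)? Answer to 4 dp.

Bootstrap SE is the standard deviation of the 12 replicate interquartile ranges.
Mean of replicates: (11.48 + 12.89 + 13.90 + 14.70 + 12.17 + 20.64 + 16.04 + 11.64 + 18.07 + 15.69 + 15.18 + 18.93) / 12 = 181.33000 / 12 = 15.11083
Sum of squared deviations: (−3.63083)² + (−2.22083)² + (−1.21083)² + (−0.41083)² + (−2.94083)² + (+5.52917)² + (+0.92917)² + (−3.47083)² + (+2.95917)² + (+0.57917)² + (+0.06917)² + (+3.81917)² = 95.56309
Variance = 95.56309 / 12 = 7.96359
SE* = √7.96359

SE* = 2.8220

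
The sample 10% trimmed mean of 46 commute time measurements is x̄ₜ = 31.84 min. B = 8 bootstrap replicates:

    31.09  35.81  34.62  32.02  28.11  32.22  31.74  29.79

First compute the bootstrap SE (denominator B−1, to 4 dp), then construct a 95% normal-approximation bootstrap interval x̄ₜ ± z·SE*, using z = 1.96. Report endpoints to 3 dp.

Mean of replicates = 31.9250; sum of squared deviations = 42.2962; SE* = √(42.2962/7) = 2.4581
Margin = 1.96 × 2.4581 = 4.8179
Interval: 31.84 ± 4.8179

(27.022, 36.658)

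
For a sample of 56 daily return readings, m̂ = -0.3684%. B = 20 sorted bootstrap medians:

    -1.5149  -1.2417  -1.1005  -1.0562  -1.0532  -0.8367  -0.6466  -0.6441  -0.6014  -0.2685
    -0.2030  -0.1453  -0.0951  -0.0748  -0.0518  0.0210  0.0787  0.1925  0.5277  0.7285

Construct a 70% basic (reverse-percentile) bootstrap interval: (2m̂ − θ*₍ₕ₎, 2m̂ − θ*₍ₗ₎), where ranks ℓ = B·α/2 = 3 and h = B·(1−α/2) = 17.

Percentile endpoints at ranks 3 and 17: θ*₍3₎ = -1.1005, θ*₍17₎ = 0.0787.
Basic interval reflects these around m̂:
  lower = 2 × -0.3684 − 0.0787 = -0.8155
  upper = 2 × -0.3684 − -1.1005 = 0.3637

(-0.8155, 0.3637)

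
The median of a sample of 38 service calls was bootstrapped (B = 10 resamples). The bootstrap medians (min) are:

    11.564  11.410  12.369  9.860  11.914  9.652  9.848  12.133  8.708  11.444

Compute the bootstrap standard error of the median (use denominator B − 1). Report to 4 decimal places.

Bootstrap SE is the standard deviation of the 10 replicate medians.
Mean of replicates: (11.564 + 11.410 + 12.369 + 9.860 + 11.914 + 9.652 + 9.848 + 12.133 + 8.708 + 11.444) / 10 = 108.90200 / 10 = 10.89020
Sum of squared deviations: (+0.67380)² + (+0.51980)² + (+1.47880)² + (−1.03020)² + (+1.02380)² + (−1.23820)² + (−1.04220)² + (+1.24280)² + (−2.18220)² + (+0.55380)² = 14.25309
Variance = 14.25309 / 9 = 1.58368
SE* = √1.58368

SE* = 1.2584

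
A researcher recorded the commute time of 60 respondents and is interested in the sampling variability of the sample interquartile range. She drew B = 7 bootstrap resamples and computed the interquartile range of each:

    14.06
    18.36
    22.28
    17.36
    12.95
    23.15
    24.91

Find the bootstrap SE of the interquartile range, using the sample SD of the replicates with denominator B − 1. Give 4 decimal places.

SE* = 4.6010

Bootstrap SE is the standard deviation of the 7 replicate interquartile ranges.
Mean of replicates: (14.06 + 18.36 + 22.28 + 17.36 + 12.95 + 23.15 + 24.91) / 7 = 133.07000 / 7 = 19.01000
Sum of squared deviations: (−4.95000)² + (−0.65000)² + (+3.27000)² + (−1.65000)² + (−6.06000)² + (+4.14000)² + (+5.90000)² = 127.01360
Variance = 127.01360 / 6 = 21.16893
SE* = √21.16893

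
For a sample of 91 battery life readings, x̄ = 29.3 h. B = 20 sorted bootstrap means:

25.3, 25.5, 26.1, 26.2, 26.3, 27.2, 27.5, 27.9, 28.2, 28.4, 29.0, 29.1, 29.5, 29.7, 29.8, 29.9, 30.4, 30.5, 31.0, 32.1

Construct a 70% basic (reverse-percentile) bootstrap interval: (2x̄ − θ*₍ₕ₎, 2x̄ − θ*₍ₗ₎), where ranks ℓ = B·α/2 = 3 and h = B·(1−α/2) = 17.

Percentile endpoints at ranks 3 and 17: θ*₍3₎ = 26.1, θ*₍17₎ = 30.4.
Basic interval reflects these around x̄:
  lower = 2 × 29.3 − 30.4 = 28.2
  upper = 2 × 29.3 − 26.1 = 32.5

(28.2, 32.5)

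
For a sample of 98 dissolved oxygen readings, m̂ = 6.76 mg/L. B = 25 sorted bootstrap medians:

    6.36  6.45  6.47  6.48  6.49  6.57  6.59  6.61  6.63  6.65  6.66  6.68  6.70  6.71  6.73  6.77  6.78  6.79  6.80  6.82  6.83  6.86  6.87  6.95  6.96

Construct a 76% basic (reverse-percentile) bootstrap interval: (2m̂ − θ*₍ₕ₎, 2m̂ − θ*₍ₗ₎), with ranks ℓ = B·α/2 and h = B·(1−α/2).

Percentile endpoints at ranks 3 and 22: θ*₍3₎ = 6.47, θ*₍22₎ = 6.86.
Basic interval reflects these around m̂:
  lower = 2 × 6.76 − 6.86 = 6.66
  upper = 2 × 6.76 − 6.47 = 7.05

(6.66, 7.05)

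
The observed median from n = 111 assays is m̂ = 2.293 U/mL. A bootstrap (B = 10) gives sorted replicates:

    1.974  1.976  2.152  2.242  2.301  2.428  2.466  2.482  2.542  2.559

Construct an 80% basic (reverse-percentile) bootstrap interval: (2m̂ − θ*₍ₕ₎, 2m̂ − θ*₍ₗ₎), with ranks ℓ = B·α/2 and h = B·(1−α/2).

Percentile endpoints at ranks 1 and 9: θ*₍1₎ = 1.974, θ*₍9₎ = 2.542.
Basic interval reflects these around m̂:
  lower = 2 × 2.293 − 2.542 = 2.044
  upper = 2 × 2.293 − 1.974 = 2.612

(2.044, 2.612)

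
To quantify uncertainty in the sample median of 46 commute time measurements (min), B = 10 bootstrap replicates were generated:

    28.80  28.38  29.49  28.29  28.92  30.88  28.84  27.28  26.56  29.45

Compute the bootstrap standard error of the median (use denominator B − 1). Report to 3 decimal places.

SE* = 1.196

Bootstrap SE is the standard deviation of the 10 replicate medians.
Mean of replicates: (28.80 + 28.38 + 29.49 + 28.29 + 28.92 + 30.88 + 28.84 + 27.28 + 26.56 + 29.45) / 10 = 286.8900 / 10 = 28.6890
Sum of squared deviations: (+0.1110)² + (−0.3090)² + (+0.8010)² + (−0.3990)² + (+0.2310)² + (+2.1910)² + (+0.1510)² + (−1.4090)² + (−2.1290)² + (+0.7610)² = 12.8823
Variance = 12.8823 / 9 = 1.4314
SE* = √1.4314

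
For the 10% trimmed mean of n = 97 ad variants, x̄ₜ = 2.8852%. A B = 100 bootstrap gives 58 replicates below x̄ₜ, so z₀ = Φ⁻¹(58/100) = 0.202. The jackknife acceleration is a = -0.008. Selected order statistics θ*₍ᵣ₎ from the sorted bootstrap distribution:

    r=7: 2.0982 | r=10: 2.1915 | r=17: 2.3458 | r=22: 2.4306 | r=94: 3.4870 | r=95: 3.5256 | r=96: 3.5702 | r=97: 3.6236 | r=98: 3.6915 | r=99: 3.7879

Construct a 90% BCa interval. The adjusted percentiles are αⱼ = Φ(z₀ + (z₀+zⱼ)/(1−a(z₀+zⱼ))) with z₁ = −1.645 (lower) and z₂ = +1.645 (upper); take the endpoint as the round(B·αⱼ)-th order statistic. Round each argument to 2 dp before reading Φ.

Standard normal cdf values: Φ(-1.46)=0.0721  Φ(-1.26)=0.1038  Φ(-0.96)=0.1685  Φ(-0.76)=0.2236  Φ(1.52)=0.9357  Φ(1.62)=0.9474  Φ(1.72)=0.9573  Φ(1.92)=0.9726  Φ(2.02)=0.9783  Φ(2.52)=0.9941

(2.1915, 3.6915)

Lower: z₀ + z₁ = 0.202 + (-1.645) = -1.443; 1 − a(z₀+z₁) = 1 − (-0.008)(-1.443) = 0.9885; argument = 0.202 + (-1.443)/0.9885 = -1.2579 → -1.26.
α₁ = Φ(-1.26) = 0.1038; rank = round(100 × 0.1038) = 10; θ*₍10₎ = 2.1915.
Upper: z₀ + z₂ = 1.847; 1 − a(z₀+z₂) = 1.0148; argument = 2.0221 → 2.02; α₂ = 0.9783; rank = 98; θ*₍98₎ = 3.6915.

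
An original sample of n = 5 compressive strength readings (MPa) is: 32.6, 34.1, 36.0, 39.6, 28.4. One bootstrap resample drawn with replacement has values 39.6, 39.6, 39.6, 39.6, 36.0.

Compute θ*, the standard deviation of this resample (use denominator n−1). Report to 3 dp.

θ* = 1.610

Mean = 38.8800; sum of squared deviations = 10.3680
s² = 10.3680 / 4 = 2.5920
s = √2.5920 = 1.610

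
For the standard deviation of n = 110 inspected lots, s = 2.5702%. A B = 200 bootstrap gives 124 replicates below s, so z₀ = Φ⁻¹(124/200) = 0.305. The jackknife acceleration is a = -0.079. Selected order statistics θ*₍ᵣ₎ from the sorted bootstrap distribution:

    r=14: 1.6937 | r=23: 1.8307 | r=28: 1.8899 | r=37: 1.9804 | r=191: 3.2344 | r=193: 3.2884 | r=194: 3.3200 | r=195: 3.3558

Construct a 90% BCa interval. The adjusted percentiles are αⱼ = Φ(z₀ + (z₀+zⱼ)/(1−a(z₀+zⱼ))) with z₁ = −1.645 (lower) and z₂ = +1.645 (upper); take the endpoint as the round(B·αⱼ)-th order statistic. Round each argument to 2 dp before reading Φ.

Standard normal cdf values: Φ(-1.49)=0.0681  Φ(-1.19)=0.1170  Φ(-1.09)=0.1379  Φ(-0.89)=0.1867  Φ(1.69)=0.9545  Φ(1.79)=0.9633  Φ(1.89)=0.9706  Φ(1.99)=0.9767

Lower: z₀ + z₁ = 0.305 + (-1.645) = -1.340; 1 − a(z₀+z₁) = 1 − (-0.079)(-1.340) = 0.8941; argument = 0.305 + (-1.340)/0.8941 = -1.1936 → -1.19.
α₁ = Φ(-1.19) = 0.1170; rank = round(200 × 0.1170) = 23; θ*₍23₎ = 1.8307.
Upper: z₀ + z₂ = 1.950; 1 − a(z₀+z₂) = 1.1541; argument = 1.9947 → 1.99; α₂ = 0.9767; rank = 195; θ*₍195₎ = 3.3558.

(1.8307, 3.3558)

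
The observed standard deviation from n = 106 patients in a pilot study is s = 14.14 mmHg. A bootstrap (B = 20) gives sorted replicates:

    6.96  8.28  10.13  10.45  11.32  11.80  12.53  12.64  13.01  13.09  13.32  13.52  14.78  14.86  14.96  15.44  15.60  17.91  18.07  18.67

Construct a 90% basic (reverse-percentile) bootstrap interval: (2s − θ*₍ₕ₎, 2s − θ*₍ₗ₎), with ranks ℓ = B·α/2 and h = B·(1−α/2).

Percentile endpoints at ranks 1 and 19: θ*₍1₎ = 6.96, θ*₍19₎ = 18.07.
Basic interval reflects these around s:
  lower = 2 × 14.14 − 18.07 = 10.21
  upper = 2 × 14.14 − 6.96 = 21.32

(10.21, 21.32)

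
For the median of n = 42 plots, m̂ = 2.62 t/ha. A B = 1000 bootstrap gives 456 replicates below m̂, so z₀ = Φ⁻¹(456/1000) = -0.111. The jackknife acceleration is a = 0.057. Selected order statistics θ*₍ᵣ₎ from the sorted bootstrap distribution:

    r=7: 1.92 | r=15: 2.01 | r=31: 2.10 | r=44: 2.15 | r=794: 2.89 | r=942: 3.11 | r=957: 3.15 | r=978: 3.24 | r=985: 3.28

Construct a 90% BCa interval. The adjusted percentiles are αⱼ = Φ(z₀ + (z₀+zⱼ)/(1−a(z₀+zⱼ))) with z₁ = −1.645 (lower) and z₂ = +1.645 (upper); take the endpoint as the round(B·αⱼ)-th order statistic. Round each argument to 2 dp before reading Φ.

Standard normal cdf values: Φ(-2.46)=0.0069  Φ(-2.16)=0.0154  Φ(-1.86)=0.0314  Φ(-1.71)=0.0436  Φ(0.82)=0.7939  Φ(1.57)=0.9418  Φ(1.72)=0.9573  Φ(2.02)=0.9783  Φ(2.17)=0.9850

Lower: z₀ + z₁ = -0.111 + (-1.645) = -1.756; 1 − a(z₀+z₁) = 1 − (0.057)(-1.756) = 1.1001; argument = -0.111 + (-1.756)/1.1001 = -1.7072 → -1.71.
α₁ = Φ(-1.71) = 0.0436; rank = round(1000 × 0.0436) = 44; θ*₍44₎ = 2.15.
Upper: z₀ + z₂ = 1.534; 1 − a(z₀+z₂) = 0.9126; argument = 1.5700 → 1.57; α₂ = 0.9418; rank = 942; θ*₍942₎ = 3.11.

(2.15, 3.11)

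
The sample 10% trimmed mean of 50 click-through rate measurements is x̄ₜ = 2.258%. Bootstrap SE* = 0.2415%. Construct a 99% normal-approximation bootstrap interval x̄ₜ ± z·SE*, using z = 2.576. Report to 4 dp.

(1.6359, 2.8801)

Margin = 2.576 × 0.2415 = 0.62210
Interval: 2.258 ± 0.62210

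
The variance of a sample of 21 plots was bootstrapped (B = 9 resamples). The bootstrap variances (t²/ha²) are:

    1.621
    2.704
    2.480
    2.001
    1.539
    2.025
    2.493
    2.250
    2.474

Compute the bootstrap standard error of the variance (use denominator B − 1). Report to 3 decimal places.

Bootstrap SE is the standard deviation of the 9 replicate variances.
Mean of replicates: (1.621 + 2.704 + 2.480 + 2.001 + 1.539 + 2.025 + 2.493 + 2.250 + 2.474) / 9 = 19.5870 / 9 = 2.1763
Sum of squared deviations: (−0.5553)² + (+0.5277)² + (+0.3037)² + (−0.1753)² + (−0.6373)² + (−0.1513)² + (+0.3167)² + (+0.0737)² + (+0.2977)² = 1.3332
Variance = 1.3332 / 8 = 0.1666
SE* = √0.1666

SE* = 0.408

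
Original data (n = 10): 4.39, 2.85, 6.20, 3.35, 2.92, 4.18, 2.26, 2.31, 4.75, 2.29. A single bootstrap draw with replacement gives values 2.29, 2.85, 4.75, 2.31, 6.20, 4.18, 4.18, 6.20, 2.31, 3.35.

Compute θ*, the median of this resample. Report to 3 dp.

θ* = 3.765

Sorted: 2.29, 2.31, 2.31, 2.85, 3.35, 4.18, 4.18, 4.75, 6.20, 6.20
Median = average of the two middle values = 3.765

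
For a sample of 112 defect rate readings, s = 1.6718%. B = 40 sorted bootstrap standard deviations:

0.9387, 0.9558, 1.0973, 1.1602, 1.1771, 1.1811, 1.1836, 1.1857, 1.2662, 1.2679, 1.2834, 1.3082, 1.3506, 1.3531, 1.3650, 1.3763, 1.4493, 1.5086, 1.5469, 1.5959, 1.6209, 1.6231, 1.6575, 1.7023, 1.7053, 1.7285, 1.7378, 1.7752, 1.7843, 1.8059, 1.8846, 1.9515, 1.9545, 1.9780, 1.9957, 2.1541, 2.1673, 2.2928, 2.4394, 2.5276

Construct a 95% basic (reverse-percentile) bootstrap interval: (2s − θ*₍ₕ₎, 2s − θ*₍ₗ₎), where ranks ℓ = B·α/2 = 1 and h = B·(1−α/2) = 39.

(0.9042, 2.4049)

Percentile endpoints at ranks 1 and 39: θ*₍1₎ = 0.9387, θ*₍39₎ = 2.4394.
Basic interval reflects these around s:
  lower = 2 × 1.6718 − 2.4394 = 0.9042
  upper = 2 × 1.6718 − 0.9387 = 2.4049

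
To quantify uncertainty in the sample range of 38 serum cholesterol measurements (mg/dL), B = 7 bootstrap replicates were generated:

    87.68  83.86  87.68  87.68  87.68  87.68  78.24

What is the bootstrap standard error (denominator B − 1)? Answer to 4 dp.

SE* = 3.6191

Bootstrap SE is the standard deviation of the 7 replicate ranges.
Mean of replicates: (87.68 + 83.86 + 87.68 + 87.68 + 87.68 + 87.68 + 78.24) / 7 = 600.50000 / 7 = 85.78571
Sum of squared deviations: (+1.89429)² + (−1.92571)² + (+1.89429)² + (+1.89429)² + (+1.89429)² + (+1.89429)² + (−7.54571)² = 78.58777
Variance = 78.58777 / 6 = 13.09796
SE* = √13.09796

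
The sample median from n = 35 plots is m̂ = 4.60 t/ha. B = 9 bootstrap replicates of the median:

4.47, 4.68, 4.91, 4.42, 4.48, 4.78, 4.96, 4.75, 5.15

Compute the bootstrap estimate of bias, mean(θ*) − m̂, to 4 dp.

mean(θ*) = (4.47 + 4.68 + 4.91 + 4.42 + 4.48 + 4.78 + 4.96 + 4.75 + 5.15) / 9 = 4.73333
bias = 4.73333 − 4.60

bias = +0.1333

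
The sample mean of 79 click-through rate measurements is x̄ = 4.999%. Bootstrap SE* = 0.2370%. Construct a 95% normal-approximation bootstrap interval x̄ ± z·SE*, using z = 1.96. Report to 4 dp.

Margin = 1.96 × 0.2370 = 0.46452
Interval: 4.999 ± 0.46452

(4.5345, 5.4635)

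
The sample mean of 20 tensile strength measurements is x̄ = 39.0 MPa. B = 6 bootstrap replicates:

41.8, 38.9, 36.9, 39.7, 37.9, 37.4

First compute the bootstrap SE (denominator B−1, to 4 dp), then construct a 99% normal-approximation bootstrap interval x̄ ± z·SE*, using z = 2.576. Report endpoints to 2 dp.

Mean of replicates = 38.7667; sum of squared deviations = 16.1933; SE* = √(16.1933/5) = 1.7996
Margin = 2.576 × 1.7996 = 4.636
Interval: 39.0 ± 4.636

(34.36, 43.64)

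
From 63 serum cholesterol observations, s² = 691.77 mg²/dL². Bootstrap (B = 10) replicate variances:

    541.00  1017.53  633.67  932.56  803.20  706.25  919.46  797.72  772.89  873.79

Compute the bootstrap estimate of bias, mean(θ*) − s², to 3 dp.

mean(θ*) = (541.00 + 1017.53 + 633.67 + 932.56 + 803.20 + 706.25 + 919.46 + 797.72 + 772.89 + 873.79) / 10 = 799.8070
bias = 799.8070 − 691.77

bias = +108.037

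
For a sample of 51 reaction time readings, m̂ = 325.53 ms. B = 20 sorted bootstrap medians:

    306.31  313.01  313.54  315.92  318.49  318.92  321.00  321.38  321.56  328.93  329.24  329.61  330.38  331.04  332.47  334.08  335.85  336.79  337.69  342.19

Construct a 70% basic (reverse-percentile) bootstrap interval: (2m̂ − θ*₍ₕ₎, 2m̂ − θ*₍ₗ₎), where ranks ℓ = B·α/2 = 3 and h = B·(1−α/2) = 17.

(315.21, 337.52)

Percentile endpoints at ranks 3 and 17: θ*₍3₎ = 313.54, θ*₍17₎ = 335.85.
Basic interval reflects these around m̂:
  lower = 2 × 325.53 − 335.85 = 315.21
  upper = 2 × 325.53 − 313.54 = 337.52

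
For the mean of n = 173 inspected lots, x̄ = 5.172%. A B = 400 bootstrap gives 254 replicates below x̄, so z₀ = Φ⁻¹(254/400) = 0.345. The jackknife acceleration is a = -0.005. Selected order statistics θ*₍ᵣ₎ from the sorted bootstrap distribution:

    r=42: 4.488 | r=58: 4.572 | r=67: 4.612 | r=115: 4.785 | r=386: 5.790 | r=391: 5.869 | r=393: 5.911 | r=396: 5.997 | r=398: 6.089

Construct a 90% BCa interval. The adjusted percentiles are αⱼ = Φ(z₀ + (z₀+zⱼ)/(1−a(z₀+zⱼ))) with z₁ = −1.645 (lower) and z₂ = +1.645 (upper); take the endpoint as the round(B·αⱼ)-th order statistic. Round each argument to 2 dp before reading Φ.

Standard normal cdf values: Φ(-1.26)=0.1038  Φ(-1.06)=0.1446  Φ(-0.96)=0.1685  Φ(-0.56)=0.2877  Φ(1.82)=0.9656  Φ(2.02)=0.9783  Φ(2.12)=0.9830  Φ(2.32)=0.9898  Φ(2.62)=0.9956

(4.612, 5.997)

Lower: z₀ + z₁ = 0.345 + (-1.645) = -1.300; 1 − a(z₀+z₁) = 1 − (-0.005)(-1.300) = 0.9935; argument = 0.345 + (-1.300)/0.9935 = -0.9635 → -0.96.
α₁ = Φ(-0.96) = 0.1685; rank = round(400 × 0.1685) = 67; θ*₍67₎ = 4.612.
Upper: z₀ + z₂ = 1.990; 1 − a(z₀+z₂) = 1.0099; argument = 2.3154 → 2.32; α₂ = 0.9898; rank = 396; θ*₍396₎ = 5.997.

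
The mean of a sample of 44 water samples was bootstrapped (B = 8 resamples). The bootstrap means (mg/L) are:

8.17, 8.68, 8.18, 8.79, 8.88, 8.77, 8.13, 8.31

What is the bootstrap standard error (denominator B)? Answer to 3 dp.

SE* = 0.299

Bootstrap SE is the standard deviation of the 8 replicate means.
Mean of replicates: (8.17 + 8.68 + 8.18 + 8.79 + 8.88 + 8.77 + 8.13 + 8.31) / 8 = 67.9100 / 8 = 8.4887
Sum of squared deviations: (−0.3187)² + (+0.1913)² + (−0.3087)² + (+0.3012)² + (+0.3913)² + (+0.2812)² + (−0.3587)² + (−0.1787)² = 0.7171
Variance = 0.7171 / 8 = 0.0896
SE* = √0.0896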